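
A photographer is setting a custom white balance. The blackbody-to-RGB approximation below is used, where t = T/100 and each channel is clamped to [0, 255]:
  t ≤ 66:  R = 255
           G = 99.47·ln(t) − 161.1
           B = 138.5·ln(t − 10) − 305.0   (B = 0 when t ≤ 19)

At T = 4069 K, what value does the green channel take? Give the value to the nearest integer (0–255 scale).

208

t = 4069/100 = 40.69; the t ≤ 66 branch applies.
G = 99.47·ln 40.69 − 161.1 = 99.47·3.7060 − 161.1 = 207.534.
Rounded: 208.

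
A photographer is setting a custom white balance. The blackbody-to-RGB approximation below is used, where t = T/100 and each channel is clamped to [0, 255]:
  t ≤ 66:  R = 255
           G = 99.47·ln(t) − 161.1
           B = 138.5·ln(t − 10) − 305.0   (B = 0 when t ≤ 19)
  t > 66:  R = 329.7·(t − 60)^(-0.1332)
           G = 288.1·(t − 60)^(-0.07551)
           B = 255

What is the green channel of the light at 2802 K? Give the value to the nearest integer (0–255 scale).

170

t = 2802/100 = 28.02; the t ≤ 66 branch applies.
G = 99.47·ln 28.02 − 161.1 = 99.47·3.3329 − 161.1 = 170.425.
Rounded: 170.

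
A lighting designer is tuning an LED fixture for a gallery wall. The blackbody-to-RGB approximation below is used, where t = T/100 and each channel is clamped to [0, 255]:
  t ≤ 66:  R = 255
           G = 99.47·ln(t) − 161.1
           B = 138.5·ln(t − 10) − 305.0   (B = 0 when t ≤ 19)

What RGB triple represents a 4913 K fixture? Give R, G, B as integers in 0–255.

t = 4913/100 = 49.13; the t ≤ 66 branch applies.
R = 255 by definition for t ≤ 66.
G = 99.47·ln 49.13 − 161.1 = 99.47·3.8945 − 161.1 = 226.283.
B = 138.5·ln(49.13 − 10) − 305.0 = 138.5·ln 39.13 − 305.0 = 138.5·3.6669 − 305.0 = 202.864.
Rounded: (255, 226, 203).

R=255, G=226, B=203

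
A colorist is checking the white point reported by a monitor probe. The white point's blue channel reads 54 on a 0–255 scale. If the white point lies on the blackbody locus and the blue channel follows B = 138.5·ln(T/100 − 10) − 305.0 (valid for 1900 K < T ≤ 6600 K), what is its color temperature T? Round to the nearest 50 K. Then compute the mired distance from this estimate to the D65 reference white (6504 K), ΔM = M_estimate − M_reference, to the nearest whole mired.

+272 mireds

ln(t − 10) = (54 + 305.0) / 138.5 = 2.5921.
t − 10 = e^2.5921 = 13.357, so t = 23.357.
T = 100·t = 2336 K → 2350 K to the nearest 50 K.
M_estimate = 10⁶/2350 = 425.53; M_reference = 10⁶/6504 = 153.75.
ΔM = 425.53 − 153.75 = 271.78 → +272 mireds.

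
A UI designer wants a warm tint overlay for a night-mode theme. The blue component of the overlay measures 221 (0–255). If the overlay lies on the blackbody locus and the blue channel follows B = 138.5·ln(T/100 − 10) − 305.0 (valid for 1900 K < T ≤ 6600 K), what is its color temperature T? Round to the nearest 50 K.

ln(t − 10) = (221 + 305.0) / 138.5 = 3.7978.
t − 10 = e^3.7978 = 44.604, so t = 54.604.
T = 100·t = 5460 K → 5450 K to the nearest 50 K.

5450 K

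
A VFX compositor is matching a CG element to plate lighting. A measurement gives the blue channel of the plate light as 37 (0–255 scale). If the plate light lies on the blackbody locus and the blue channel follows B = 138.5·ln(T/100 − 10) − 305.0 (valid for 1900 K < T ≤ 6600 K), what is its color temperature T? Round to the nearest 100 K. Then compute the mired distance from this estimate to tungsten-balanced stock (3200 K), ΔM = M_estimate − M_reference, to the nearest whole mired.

+142 mireds

ln(t − 10) = (37 + 305.0) / 138.5 = 2.4693.
t − 10 = e^2.4693 = 11.814, so t = 21.814.
T = 100·t = 2181 K → 2200 K to the nearest 100 K.
M_estimate = 10⁶/2200 = 454.55; M_reference = 10⁶/3200 = 312.50.
ΔM = 454.55 − 312.50 = 142.05 → +142 mireds.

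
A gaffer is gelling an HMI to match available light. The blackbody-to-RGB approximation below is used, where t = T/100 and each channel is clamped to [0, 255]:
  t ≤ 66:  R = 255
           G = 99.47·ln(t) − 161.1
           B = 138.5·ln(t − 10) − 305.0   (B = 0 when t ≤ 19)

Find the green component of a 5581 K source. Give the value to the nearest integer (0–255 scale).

239

t = 5581/100 = 55.81; the t ≤ 66 branch applies.
G = 99.47·ln 55.81 − 161.1 = 99.47·4.0220 − 161.1 = 238.964.
Rounded: 239.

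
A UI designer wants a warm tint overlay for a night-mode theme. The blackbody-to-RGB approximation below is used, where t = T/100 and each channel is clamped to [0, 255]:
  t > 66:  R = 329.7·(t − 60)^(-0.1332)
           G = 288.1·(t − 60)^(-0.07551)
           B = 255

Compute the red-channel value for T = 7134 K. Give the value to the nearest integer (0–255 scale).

t = 7134/100 = 71.34; the t > 66 branch applies.
R = 329.7·(71.34 − 60)^(-0.1332) = 329.7·11.34^(-0.1332) = 329.7·0.72364 = 238.586.
Rounded: 239.

239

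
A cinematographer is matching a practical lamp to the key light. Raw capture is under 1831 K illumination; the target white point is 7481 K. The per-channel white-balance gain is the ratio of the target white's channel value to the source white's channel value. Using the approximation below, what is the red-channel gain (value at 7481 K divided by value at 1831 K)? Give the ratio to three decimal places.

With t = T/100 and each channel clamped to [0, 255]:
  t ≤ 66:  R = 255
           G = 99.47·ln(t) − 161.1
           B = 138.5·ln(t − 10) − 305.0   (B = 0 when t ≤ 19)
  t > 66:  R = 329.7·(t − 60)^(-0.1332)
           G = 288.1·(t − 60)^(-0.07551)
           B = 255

At 1831 K (t = 18.31):
  R = 255 by definition for t ≤ 66.
At 7481 K (t = 74.81):
  R = 329.7·(74.81 − 60)^(-0.1332) = 329.7·14.81^(-0.1332) = 329.7·0.69836 = 230.251.
Gain = 230.251 / 255.000 = 0.9029 → 0.903.

0.903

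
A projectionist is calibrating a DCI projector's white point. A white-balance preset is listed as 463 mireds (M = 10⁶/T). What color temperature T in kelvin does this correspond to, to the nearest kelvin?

2160 K

T = 10⁶ / 463 = 2159.83 K → 2160 K.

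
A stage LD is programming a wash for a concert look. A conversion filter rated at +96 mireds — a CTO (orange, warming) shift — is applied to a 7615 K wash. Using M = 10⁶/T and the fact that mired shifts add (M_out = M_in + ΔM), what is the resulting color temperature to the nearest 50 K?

M_in = 10⁶/7615 = 131.32 mireds.
M_out = 131.32 + (+96) = 227.32 mireds.
T_out = 10⁶/227.32 = 4399.1 K → 4400 K.

4400 K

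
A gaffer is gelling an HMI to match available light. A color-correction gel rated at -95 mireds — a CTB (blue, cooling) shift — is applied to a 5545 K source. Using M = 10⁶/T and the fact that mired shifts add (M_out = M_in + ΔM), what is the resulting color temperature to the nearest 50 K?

11700 K

M_in = 10⁶/5545 = 180.34 mireds.
M_out = 180.34 + (-95) = 85.34 mireds.
T_out = 10⁶/85.34 = 11717.5 K → 11700 K.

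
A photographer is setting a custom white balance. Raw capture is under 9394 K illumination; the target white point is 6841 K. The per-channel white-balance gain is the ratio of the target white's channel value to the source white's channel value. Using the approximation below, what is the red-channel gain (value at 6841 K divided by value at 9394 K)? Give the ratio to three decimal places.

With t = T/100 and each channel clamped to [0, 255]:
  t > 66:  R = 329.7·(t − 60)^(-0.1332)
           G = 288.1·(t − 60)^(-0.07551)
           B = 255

At 9394 K (t = 93.94):
  R = 329.7·(93.94 − 60)^(-0.1332) = 329.7·33.94^(-0.1332) = 329.7·0.62533 = 206.171.
At 6841 K (t = 68.41):
  R = 329.7·(68.41 − 60)^(-0.1332) = 329.7·8.41^(-0.1332) = 329.7·0.75304 = 248.277.
Gain = 248.277 / 206.171 = 1.2042 → 1.204.

1.204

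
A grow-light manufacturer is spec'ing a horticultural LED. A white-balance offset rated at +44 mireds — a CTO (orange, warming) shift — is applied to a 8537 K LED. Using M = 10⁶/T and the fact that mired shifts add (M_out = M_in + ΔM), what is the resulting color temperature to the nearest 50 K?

M_in = 10⁶/8537 = 117.14 mireds.
M_out = 117.14 + (+44) = 161.14 mireds.
T_out = 10⁶/161.14 = 6205.9 K → 6200 K.

6200 K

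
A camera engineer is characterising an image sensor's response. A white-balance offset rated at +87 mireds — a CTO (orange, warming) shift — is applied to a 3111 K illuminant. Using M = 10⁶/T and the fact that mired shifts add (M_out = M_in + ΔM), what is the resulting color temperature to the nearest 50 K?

2450 K

M_in = 10⁶/3111 = 321.44 mireds.
M_out = 321.44 + (+87) = 408.44 mireds.
T_out = 10⁶/408.44 = 2448.3 K → 2450 K.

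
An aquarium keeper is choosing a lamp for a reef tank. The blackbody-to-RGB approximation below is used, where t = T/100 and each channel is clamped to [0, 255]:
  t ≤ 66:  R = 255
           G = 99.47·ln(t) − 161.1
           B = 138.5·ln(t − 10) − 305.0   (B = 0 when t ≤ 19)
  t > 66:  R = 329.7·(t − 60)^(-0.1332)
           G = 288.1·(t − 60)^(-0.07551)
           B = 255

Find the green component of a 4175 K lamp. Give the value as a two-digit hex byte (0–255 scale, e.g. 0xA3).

t = 4175/100 = 41.75; the t ≤ 66 branch applies.
G = 99.47·ln 41.75 − 161.1 = 99.47·3.7317 − 161.1 = 210.092.
Rounded: 210; in hex, 0xD2.

0xD2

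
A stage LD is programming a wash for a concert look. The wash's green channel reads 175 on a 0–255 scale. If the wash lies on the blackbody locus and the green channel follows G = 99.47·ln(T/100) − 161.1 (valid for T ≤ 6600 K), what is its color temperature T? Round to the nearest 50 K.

ln t = (175 + 161.1) / 99.47 = 3.3789.
t = e^3.3789 = 29.339.
T = 100·t = 2934 K → 2950 K to the nearest 50 K.

2950 K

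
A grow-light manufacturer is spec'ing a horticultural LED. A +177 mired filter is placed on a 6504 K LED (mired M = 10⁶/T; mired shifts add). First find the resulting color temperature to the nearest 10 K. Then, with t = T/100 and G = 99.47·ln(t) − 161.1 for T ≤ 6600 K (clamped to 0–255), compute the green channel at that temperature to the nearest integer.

178

M_in = 10⁶/6504 = 153.75; M_out = 153.75 + (+177) = 330.75.
T_out = 10⁶/330.75 = 3023.4 K → 3020 K; t = 30.2.
G = 99.47·ln 30.2 − 161.1 = 99.47·3.4078 − 161.1 = 177.878.
Rounded: 178.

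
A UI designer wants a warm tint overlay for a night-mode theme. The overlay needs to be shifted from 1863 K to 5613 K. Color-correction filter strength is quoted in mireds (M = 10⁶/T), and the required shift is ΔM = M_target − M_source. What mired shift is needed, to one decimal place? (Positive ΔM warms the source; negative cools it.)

-358.6 mireds

M_source = 10⁶/1863 = 536.769; M_target = 10⁶/5613 = 178.158.
ΔM = 178.158 − 536.769 = -358.611 → -358.6 mireds, a cooling shift.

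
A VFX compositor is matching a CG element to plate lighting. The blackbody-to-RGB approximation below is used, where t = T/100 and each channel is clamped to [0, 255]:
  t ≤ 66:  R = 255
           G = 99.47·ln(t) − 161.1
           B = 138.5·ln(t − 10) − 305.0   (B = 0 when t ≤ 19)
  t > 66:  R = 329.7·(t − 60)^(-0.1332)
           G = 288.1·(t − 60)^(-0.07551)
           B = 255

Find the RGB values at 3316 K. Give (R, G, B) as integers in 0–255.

t = 3316/100 = 33.16; the t ≤ 66 branch applies.
R = 255 by definition for t ≤ 66.
G = 99.47·ln 33.16 − 161.1 = 99.47·3.5013 − 161.1 = 187.179.
B = 138.5·ln(33.16 − 10) − 305.0 = 138.5·ln 23.16 − 305.0 = 138.5·3.1424 − 305.0 = 130.226.
Rounded: (255, 187, 130).

(255, 187, 130)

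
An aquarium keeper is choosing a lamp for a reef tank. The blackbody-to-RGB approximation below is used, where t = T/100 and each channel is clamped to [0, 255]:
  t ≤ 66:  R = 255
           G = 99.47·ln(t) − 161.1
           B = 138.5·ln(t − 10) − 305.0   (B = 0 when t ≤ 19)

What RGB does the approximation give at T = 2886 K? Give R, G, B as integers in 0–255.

R=255, G=173, B=102

t = 2886/100 = 28.86; the t ≤ 66 branch applies.
R = 255 by definition for t ≤ 66.
G = 99.47·ln 28.86 − 161.1 = 99.47·3.3625 − 161.1 = 173.364.
B = 138.5·ln(28.86 − 10) − 305.0 = 138.5·ln 18.86 − 305.0 = 138.5·2.9370 − 305.0 = 101.780.
Rounded: (255, 173, 102).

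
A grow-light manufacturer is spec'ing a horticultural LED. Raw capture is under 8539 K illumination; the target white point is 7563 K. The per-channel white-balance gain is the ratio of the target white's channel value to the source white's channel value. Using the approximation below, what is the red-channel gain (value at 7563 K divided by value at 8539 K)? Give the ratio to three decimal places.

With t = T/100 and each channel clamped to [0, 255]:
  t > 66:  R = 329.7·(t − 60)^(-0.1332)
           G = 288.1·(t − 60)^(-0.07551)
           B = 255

1.067

At 8539 K (t = 85.39):
  R = 329.7·(85.39 − 60)^(-0.1332) = 329.7·25.39^(-0.1332) = 329.7·0.64998 = 214.298.
At 7563 K (t = 75.63):
  R = 329.7·(75.63 − 60)^(-0.1332) = 329.7·15.63^(-0.1332) = 329.7·0.69337 = 228.604.
Gain = 228.604 / 214.298 = 1.0668 → 1.067.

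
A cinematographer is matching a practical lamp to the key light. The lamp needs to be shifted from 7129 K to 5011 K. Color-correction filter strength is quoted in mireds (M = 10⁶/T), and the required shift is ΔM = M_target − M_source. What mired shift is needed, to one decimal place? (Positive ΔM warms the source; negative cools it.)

+59.3 mireds

M_source = 10⁶/7129 = 140.272; M_target = 10⁶/5011 = 199.561.
ΔM = 199.561 − 140.272 = 59.289 → +59.3 mireds, a warming shift.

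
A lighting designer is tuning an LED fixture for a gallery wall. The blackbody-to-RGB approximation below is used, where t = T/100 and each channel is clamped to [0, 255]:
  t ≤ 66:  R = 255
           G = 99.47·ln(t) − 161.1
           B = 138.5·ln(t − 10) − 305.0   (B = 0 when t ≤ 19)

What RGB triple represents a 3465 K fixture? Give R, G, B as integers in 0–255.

t = 3465/100 = 34.65; the t ≤ 66 branch applies.
R = 255 by definition for t ≤ 66.
G = 99.47·ln 34.65 − 161.1 = 99.47·3.5453 − 161.1 = 191.551.
B = 138.5·ln(34.65 − 10) − 305.0 = 138.5·ln 24.65 − 305.0 = 138.5·3.2048 − 305.0 = 138.862.
Rounded: (255, 192, 139).

R=255, G=192, B=139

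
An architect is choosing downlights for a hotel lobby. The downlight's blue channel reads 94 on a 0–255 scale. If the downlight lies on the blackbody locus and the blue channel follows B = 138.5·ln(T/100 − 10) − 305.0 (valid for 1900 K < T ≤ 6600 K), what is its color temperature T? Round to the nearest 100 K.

ln(t − 10) = (94 + 305.0) / 138.5 = 2.8809.
t − 10 = e^2.8809 = 17.830, so t = 27.830.
T = 100·t = 2783 K → 2800 K to the nearest 100 K.

2800 K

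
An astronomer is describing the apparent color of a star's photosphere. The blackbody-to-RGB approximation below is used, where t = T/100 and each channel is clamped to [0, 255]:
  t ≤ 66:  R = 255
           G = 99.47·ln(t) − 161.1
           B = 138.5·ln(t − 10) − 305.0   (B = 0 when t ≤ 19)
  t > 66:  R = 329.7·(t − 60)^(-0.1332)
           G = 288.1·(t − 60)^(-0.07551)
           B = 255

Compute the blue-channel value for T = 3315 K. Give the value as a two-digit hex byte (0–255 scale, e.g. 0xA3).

t = 3315/100 = 33.15; the t ≤ 66 branch applies.
B = 138.5·ln(33.15 − 10) − 305.0 = 138.5·ln 23.15 − 305.0 = 138.5·3.1420 − 305.0 = 130.166.
Rounded: 130; in hex, 0x82.

0x82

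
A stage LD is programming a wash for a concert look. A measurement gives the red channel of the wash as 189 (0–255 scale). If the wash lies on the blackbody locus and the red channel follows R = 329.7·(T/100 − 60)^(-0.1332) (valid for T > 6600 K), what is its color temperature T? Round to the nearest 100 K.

(t − 60)^(-0.1332) = 189/329.7 = 0.57325.
t − 60 = 0.57325^(1/-0.1332) = 0.57325^(-7.508) = 65.199, so t = 125.199.
T = 100·t = 12520 K → 12500 K to the nearest 100 K.

12500 K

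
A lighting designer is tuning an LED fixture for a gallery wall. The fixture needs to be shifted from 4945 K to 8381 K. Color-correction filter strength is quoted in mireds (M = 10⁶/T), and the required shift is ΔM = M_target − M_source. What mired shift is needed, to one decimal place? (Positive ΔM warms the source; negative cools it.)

M_source = 10⁶/4945 = 202.224; M_target = 10⁶/8381 = 119.318.
ΔM = 119.318 − 202.224 = -82.907 → -82.9 mireds, a cooling shift.

-82.9 mireds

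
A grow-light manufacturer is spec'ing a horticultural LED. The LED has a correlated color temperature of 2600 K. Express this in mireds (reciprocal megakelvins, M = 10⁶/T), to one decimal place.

M = 10⁶ / 2600 = 384.615 → 384.6 mireds.

384.6 mireds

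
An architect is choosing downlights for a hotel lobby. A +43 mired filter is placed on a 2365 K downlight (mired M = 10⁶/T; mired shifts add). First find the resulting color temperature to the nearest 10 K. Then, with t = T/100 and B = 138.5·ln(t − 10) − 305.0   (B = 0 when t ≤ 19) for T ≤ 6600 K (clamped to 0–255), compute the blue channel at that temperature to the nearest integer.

33

M_in = 10⁶/2365 = 422.83; M_out = 422.83 + (+43) = 465.83.
T_out = 10⁶/465.83 = 2146.7 K → 2150 K; t = 21.5.
B = 138.5·ln(21.5 − 10) − 305.0 = 138.5·ln 11.5 − 305.0 = 138.5·2.4423 − 305.0 = 33.265.
Rounded: 33.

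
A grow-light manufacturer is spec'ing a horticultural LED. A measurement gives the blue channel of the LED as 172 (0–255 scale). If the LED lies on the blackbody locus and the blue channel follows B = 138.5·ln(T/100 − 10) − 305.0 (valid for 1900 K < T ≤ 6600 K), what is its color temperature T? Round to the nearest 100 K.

ln(t − 10) = (172 + 305.0) / 138.5 = 3.4440.
t − 10 = e^3.4440 = 31.313, so t = 41.313.
T = 100·t = 4131 K → 4100 K to the nearest 100 K.

4100 K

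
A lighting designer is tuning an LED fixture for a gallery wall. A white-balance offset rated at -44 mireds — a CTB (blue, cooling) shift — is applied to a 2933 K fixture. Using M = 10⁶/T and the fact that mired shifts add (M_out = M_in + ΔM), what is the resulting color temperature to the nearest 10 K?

M_in = 10⁶/2933 = 340.95 mireds.
M_out = 340.95 + (-44) = 296.95 mireds.
T_out = 10⁶/296.95 = 3367.6 K → 3370 K.

3370 K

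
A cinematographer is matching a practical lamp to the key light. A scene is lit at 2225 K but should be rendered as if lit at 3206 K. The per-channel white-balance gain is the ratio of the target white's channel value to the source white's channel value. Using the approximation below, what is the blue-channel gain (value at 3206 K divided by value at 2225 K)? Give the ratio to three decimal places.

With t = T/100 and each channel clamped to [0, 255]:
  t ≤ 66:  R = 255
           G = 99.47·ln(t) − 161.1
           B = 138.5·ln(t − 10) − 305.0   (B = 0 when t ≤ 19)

2.939

At 2225 K (t = 22.25):
  B = 138.5·ln(22.25 − 10) − 305.0 = 138.5·ln 12.25 − 305.0 = 138.5·2.5055 − 305.0 = 42.015.
At 3206 K (t = 32.06):
  B = 138.5·ln(32.06 − 10) − 305.0 = 138.5·ln 22.06 − 305.0 = 138.5·3.0938 − 305.0 = 123.487.
Gain = 123.487 / 42.015 = 2.9391 → 2.939.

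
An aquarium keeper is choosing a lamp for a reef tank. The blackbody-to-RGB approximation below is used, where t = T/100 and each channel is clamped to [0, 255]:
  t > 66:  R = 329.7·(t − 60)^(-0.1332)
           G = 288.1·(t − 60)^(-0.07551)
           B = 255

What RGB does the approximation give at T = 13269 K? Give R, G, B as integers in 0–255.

t = 13269/100 = 132.69; the t > 66 branch applies.
R = 329.7·(132.69 − 60)^(-0.1332) = 329.7·72.69^(-0.1332) = 329.7·0.56500 = 186.282.
G = 288.1·(132.69 − 60)^(-0.07551) = 288.1·72.69^(-0.07551) = 288.1·0.72350 = 208.441.
B = 255 by definition for t > 66.
Rounded: (186, 208, 255).

R=186, G=208, B=255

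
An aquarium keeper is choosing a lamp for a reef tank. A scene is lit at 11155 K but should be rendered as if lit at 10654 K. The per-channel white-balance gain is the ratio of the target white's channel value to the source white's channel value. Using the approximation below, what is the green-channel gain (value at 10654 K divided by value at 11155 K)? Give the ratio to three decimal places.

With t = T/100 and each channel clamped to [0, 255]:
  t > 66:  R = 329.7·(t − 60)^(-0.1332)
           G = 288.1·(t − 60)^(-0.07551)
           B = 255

At 11155 K (t = 111.55):
  G = 288.1·(111.55 − 60)^(-0.07551) = 288.1·51.55^(-0.07551) = 288.1·0.74252 = 213.921.
At 10654 K (t = 106.54):
  G = 288.1·(106.54 − 60)^(-0.07551) = 288.1·46.54^(-0.07551) = 288.1·0.74828 = 215.579.
Gain = 215.579 / 213.921 = 1.0078 → 1.008.

1.008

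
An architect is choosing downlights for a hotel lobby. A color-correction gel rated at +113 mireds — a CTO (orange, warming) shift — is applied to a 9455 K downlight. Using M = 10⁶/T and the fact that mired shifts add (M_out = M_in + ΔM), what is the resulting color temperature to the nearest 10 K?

4570 K

M_in = 10⁶/9455 = 105.76 mireds.
M_out = 105.76 + (+113) = 218.76 mireds.
T_out = 10⁶/218.76 = 4571.1 K → 4570 K.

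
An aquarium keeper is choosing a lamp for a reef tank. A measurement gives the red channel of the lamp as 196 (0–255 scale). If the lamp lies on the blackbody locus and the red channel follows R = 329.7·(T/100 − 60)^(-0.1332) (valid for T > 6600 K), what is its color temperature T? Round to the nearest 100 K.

11000 K

(t − 60)^(-0.1332) = 196/329.7 = 0.59448.
t − 60 = 0.59448^(1/-0.1332) = 0.59448^(-7.508) = 49.621, so t = 109.621.
T = 100·t = 10962 K → 11000 K to the nearest 100 K.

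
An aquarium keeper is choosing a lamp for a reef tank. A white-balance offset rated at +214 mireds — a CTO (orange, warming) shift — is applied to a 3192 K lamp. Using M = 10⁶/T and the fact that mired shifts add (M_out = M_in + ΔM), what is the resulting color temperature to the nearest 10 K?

M_in = 10⁶/3192 = 313.28 mireds.
M_out = 313.28 + (+214) = 527.28 mireds.
T_out = 10⁶/527.28 = 1896.5 K → 1900 K.

1900 K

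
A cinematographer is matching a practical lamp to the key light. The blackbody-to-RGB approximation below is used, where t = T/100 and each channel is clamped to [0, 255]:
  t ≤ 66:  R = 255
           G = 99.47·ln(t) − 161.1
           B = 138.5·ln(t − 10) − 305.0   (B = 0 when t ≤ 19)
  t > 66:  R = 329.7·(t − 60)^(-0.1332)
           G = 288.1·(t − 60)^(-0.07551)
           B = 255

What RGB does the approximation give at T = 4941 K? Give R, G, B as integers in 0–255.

R=255, G=227, B=204

t = 4941/100 = 49.41; the t ≤ 66 branch applies.
R = 255 by definition for t ≤ 66.
G = 99.47·ln 49.41 − 161.1 = 99.47·3.9002 − 161.1 = 226.848.
B = 138.5·ln(49.41 − 10) − 305.0 = 138.5·ln 39.41 − 305.0 = 138.5·3.6740 − 305.0 = 203.852.
Rounded: (255, 227, 204).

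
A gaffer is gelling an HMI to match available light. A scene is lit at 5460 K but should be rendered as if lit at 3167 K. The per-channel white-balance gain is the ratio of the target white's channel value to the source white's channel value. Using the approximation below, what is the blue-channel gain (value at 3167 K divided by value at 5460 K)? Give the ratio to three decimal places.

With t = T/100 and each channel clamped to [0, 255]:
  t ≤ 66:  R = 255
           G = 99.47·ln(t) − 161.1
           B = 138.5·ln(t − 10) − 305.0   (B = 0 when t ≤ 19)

0.548

At 5460 K (t = 54.6):
  B = 138.5·ln(54.6 − 10) − 305.0 = 138.5·ln 44.6 − 305.0 = 138.5·3.7977 − 305.0 = 220.986.
At 3167 K (t = 31.67):
  B = 138.5·ln(31.67 − 10) − 305.0 = 138.5·ln 21.67 − 305.0 = 138.5·3.0759 − 305.0 = 121.016.
Gain = 121.016 / 220.986 = 0.5476 → 0.548.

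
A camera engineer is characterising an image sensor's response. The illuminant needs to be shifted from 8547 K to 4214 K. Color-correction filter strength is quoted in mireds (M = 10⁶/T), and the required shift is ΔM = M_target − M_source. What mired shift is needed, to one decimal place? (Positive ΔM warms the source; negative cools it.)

M_source = 10⁶/8547 = 117.000; M_target = 10⁶/4214 = 237.304.
ΔM = 237.304 − 117.000 = 120.304 → +120.3 mireds, a warming shift.

+120.3 mireds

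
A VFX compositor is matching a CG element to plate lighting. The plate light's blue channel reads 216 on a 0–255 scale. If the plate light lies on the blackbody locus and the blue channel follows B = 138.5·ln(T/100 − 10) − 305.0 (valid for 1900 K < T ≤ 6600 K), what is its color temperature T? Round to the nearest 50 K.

ln(t − 10) = (216 + 305.0) / 138.5 = 3.7617.
t − 10 = e^3.7617 = 43.023, so t = 53.023.
T = 100·t = 5302 K → 5300 K to the nearest 50 K.

5300 K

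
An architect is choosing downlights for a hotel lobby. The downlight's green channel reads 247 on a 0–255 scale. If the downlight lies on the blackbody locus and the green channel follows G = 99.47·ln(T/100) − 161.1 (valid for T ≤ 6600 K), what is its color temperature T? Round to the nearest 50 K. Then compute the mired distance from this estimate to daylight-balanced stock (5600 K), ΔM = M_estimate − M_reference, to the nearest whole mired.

ln t = (247 + 161.1) / 99.47 = 4.1027.
t = e^4.1027 = 60.506.
T = 100·t = 6051 K → 6050 K to the nearest 50 K.
M_estimate = 10⁶/6050 = 165.29; M_reference = 10⁶/5600 = 178.57.
ΔM = 165.29 − 178.57 = -13.28 → -13 mireds.

-13 mireds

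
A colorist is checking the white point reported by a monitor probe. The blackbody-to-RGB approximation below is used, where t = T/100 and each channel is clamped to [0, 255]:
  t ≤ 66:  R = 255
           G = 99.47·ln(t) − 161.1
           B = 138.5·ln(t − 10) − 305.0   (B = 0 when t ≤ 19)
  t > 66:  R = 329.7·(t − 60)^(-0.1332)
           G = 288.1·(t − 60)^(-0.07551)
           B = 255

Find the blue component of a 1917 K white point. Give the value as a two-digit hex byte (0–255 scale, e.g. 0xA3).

0x02

t = 1917/100 = 19.17; the t ≤ 66 branch applies.
B = 138.5·ln(19.17 − 10) − 305.0 = 138.5·ln 9.17 − 305.0 = 138.5·2.2159 − 305.0 = 1.907.
Rounded: 2; in hex, 0x02.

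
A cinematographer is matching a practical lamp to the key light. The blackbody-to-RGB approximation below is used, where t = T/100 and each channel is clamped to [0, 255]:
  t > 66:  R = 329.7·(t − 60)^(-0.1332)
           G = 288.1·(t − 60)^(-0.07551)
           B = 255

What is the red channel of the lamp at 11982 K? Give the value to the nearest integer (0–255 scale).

191

t = 11982/100 = 119.82; the t > 66 branch applies.
R = 329.7·(119.82 − 60)^(-0.1332) = 329.7·59.82^(-0.1332) = 329.7·0.57986 = 191.180.
Rounded: 191.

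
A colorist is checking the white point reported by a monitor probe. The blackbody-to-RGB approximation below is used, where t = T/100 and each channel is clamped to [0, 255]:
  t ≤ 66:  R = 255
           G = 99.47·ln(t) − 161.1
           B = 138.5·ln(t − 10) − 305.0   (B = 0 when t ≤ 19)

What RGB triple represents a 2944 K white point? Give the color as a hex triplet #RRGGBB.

#FFAF6A

t = 2944/100 = 29.44; the t ≤ 66 branch applies.
R = 255 by definition for t ≤ 66.
G = 99.47·ln 29.44 − 161.1 = 99.47·3.3824 − 161.1 = 175.343.
B = 138.5·ln(29.44 − 10) − 305.0 = 138.5·ln 19.44 − 305.0 = 138.5·2.9673 − 305.0 = 105.976.
Rounded: (255, 175, 106).
In hex: #FFAF6A.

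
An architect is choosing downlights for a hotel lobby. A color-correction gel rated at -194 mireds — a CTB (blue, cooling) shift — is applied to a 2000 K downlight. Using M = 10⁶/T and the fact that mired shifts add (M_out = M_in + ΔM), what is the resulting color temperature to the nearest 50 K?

3250 K

M_in = 10⁶/2000 = 500.00 mireds.
M_out = 500.00 + (-194) = 306.00 mireds.
T_out = 10⁶/306.00 = 3268.0 K → 3250 K.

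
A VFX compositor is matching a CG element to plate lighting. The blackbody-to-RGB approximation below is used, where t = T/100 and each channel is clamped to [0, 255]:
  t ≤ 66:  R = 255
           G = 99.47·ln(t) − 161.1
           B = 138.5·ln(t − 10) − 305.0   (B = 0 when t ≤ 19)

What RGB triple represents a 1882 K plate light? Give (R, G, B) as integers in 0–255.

t = 1882/100 = 18.82; the t ≤ 66 branch applies.
R = 255 by definition for t ≤ 66.
G = 99.47·ln 18.82 − 161.1 = 99.47·2.9349 − 161.1 = 130.837.
t = 18.82 ≤ 19, so B = 0.
Rounded: (255, 131, 0).

(255, 131, 0)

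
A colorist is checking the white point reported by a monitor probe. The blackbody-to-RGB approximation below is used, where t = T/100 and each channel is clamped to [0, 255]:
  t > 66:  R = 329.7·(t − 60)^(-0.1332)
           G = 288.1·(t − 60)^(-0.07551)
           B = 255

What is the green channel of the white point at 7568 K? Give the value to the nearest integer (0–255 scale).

234

t = 7568/100 = 75.68; the t > 66 branch applies.
G = 288.1·(75.68 − 60)^(-0.07551) = 288.1·15.68^(-0.07551) = 288.1·0.81234 = 234.036.
Rounded: 234.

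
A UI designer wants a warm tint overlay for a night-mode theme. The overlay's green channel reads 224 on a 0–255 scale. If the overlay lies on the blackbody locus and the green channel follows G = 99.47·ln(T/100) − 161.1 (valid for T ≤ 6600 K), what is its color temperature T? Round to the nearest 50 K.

4800 K

ln t = (224 + 161.1) / 99.47 = 3.8715.
t = e^3.8715 = 48.015.
T = 100·t = 4802 K → 4800 K to the nearest 50 K.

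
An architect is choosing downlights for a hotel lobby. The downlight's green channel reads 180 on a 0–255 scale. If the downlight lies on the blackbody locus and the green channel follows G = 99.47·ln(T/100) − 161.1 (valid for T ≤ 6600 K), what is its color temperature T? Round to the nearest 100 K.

ln t = (180 + 161.1) / 99.47 = 3.4292.
t = e^3.4292 = 30.851.
T = 100·t = 3085 K → 3100 K to the nearest 100 K.

3100 K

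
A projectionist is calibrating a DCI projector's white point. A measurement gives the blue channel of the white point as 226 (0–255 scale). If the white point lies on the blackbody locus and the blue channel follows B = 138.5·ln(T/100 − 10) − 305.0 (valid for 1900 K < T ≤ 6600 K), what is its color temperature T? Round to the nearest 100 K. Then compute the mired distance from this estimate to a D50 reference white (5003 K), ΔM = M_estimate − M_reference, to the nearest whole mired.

-21 mireds

ln(t − 10) = (226 + 305.0) / 138.5 = 3.8339.
t − 10 = e^3.8339 = 46.244, so t = 56.244.
T = 100·t = 5624 K → 5600 K to the nearest 100 K.
M_estimate = 10⁶/5600 = 178.57; M_reference = 10⁶/5003 = 199.88.
ΔM = 178.57 − 199.88 = -21.31 → -21 mireds.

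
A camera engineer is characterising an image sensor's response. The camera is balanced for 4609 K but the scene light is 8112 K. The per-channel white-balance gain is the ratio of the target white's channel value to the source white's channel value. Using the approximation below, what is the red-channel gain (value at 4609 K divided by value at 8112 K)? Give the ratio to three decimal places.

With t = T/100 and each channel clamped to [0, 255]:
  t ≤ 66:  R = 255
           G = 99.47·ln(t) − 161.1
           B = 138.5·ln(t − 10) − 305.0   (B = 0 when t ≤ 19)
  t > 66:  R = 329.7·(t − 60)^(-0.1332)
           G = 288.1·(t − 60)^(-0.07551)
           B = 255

At 8112 K (t = 81.12):
  R = 329.7·(81.12 − 60)^(-0.1332) = 329.7·21.12^(-0.1332) = 329.7·0.66612 = 219.619.
At 4609 K (t = 46.09):
  R = 255 by definition for t ≤ 66.
Gain = 255.000 / 219.619 = 1.1611 → 1.161.

1.161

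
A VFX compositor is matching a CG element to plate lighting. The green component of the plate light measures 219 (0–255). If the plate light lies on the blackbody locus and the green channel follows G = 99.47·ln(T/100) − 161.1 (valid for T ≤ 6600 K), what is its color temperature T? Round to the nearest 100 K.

ln t = (219 + 161.1) / 99.47 = 3.8213.
t = e^3.8213 = 45.661.
T = 100·t = 4566 K → 4600 K to the nearest 100 K.

4600 K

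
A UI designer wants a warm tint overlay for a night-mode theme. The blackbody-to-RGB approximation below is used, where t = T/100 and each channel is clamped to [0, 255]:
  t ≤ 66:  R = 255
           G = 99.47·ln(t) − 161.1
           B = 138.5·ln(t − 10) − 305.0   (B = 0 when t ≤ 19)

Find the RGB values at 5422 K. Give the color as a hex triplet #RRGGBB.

#FFECDC

t = 5422/100 = 54.22; the t ≤ 66 branch applies.
R = 255 by definition for t ≤ 66.
G = 99.47·ln 54.22 − 161.1 = 99.47·3.9930 − 161.1 = 236.089.
B = 138.5·ln(54.22 − 10) − 305.0 = 138.5·ln 44.22 − 305.0 = 138.5·3.7892 − 305.0 = 219.801.
Rounded: (255, 236, 220).
In hex: #FFECDC.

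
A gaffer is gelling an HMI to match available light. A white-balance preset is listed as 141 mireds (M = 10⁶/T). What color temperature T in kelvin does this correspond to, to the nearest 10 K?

T = 10⁶ / 141 = 7092.20 K → 7090 K.

7090 K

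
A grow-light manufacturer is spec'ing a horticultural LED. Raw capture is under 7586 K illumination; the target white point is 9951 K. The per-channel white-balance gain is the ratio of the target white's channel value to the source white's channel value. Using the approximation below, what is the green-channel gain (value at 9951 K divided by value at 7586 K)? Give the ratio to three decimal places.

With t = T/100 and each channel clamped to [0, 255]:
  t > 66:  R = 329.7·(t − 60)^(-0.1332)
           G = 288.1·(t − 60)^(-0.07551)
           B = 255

0.933

At 7586 K (t = 75.86):
  G = 288.1·(75.86 − 60)^(-0.07551) = 288.1·15.86^(-0.07551) = 288.1·0.81164 = 233.834.
At 9951 K (t = 99.51):
  G = 288.1·(99.51 − 60)^(-0.07551) = 288.1·39.51^(-0.07551) = 288.1·0.75759 = 218.261.
Gain = 218.261 / 233.834 = 0.9334 → 0.933.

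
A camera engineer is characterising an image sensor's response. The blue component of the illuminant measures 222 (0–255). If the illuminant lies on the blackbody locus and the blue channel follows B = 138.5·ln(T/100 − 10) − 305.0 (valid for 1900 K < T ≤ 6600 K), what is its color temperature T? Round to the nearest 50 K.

ln(t − 10) = (222 + 305.0) / 138.5 = 3.8051.
t − 10 = e^3.8051 = 44.928, so t = 54.928.
T = 100·t = 5493 K → 5500 K to the nearest 50 K.

5500 K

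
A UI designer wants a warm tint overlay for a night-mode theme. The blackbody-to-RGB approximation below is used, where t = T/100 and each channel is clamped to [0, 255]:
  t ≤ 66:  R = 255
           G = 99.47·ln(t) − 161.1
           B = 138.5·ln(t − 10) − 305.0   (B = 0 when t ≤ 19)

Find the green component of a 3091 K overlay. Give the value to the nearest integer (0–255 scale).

180

t = 3091/100 = 30.91; the t ≤ 66 branch applies.
G = 99.47·ln 30.91 − 161.1 = 99.47·3.4311 − 161.1 = 180.190.
Rounded: 180.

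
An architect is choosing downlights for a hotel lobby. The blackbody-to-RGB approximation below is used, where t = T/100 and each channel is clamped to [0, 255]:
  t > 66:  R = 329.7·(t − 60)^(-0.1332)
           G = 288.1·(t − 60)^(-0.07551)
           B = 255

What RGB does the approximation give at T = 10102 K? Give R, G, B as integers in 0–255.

R=201, G=218, B=255

t = 10102/100 = 101.02; the t > 66 branch applies.
R = 329.7·(101.02 − 60)^(-0.1332) = 329.7·41.02^(-0.1332) = 329.7·0.60975 = 201.033.
G = 288.1·(101.02 − 60)^(-0.07551) = 288.1·41.02^(-0.07551) = 288.1·0.75544 = 217.644.
B = 255 by definition for t > 66.
Rounded: (201, 218, 255).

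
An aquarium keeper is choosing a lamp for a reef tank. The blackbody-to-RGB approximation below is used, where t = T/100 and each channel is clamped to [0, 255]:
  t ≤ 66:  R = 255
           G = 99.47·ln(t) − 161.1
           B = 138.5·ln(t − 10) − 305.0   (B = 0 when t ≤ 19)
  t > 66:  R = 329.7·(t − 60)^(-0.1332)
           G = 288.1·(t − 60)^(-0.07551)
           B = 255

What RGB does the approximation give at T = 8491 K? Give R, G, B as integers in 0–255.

t = 8491/100 = 84.91; the t > 66 branch applies.
R = 329.7·(84.91 − 60)^(-0.1332) = 329.7·24.91^(-0.1332) = 329.7·0.65163 = 214.843.
G = 288.1·(84.91 − 60)^(-0.07551) = 288.1·24.91^(-0.07551) = 288.1·0.78444 = 225.997.
B = 255 by definition for t > 66.
Rounded: (215, 226, 255).

R=215, G=226, B=255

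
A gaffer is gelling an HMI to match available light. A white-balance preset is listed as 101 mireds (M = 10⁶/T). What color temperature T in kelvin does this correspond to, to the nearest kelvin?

T = 10⁶ / 101 = 9900.99 K → 9901 K.

9901 K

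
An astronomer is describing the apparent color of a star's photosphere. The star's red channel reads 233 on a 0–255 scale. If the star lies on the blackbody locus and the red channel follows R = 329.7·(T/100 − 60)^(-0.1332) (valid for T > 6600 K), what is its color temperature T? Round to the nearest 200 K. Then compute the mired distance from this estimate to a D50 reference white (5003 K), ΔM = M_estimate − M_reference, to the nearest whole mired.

(t − 60)^(-0.1332) = 233/329.7 = 0.70670.
t − 60 = 0.70670^(1/-0.1332) = 0.70670^(-7.508) = 13.547, so t = 73.547.
T = 100·t = 7355 K → 7400 K to the nearest 200 K.
M_estimate = 10⁶/7400 = 135.14; M_reference = 10⁶/5003 = 199.88.
ΔM = 135.14 − 199.88 = -64.74 → -65 mireds.

-65 mireds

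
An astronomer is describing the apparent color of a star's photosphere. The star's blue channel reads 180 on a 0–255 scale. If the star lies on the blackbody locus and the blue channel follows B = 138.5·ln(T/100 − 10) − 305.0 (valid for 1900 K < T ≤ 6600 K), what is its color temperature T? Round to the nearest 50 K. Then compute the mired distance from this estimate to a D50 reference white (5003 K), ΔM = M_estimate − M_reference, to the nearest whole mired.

+33 mireds

ln(t − 10) = (180 + 305.0) / 138.5 = 3.5018.
t − 10 = e^3.5018 = 33.175, so t = 43.175.
T = 100·t = 4318 K → 4300 K to the nearest 50 K.
M_estimate = 10⁶/4300 = 232.56; M_reference = 10⁶/5003 = 199.88.
ΔM = 232.56 − 199.88 = 32.68 → +33 mireds.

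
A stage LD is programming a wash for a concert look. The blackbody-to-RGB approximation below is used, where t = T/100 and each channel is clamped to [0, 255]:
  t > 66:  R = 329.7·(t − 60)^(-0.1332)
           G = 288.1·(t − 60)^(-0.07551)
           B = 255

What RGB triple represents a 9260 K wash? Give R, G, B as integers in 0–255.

t = 9260/100 = 92.6; the t > 66 branch applies.
R = 329.7·(92.6 − 60)^(-0.1332) = 329.7·32.6^(-0.1332) = 329.7·0.62869 = 207.280.
G = 288.1·(92.6 − 60)^(-0.07551) = 288.1·32.6^(-0.07551) = 288.1·0.76866 = 221.452.
B = 255 by definition for t > 66.
Rounded: (207, 221, 255).

R=207, G=221, B=255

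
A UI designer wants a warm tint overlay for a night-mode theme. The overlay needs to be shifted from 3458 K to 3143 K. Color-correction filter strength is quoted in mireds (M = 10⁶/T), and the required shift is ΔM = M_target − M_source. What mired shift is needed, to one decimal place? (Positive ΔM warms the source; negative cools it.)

+29.0 mireds

M_source = 10⁶/3458 = 289.184; M_target = 10⁶/3143 = 318.167.
ΔM = 318.167 − 289.184 = 28.983 → +29.0 mireds, a warming shift.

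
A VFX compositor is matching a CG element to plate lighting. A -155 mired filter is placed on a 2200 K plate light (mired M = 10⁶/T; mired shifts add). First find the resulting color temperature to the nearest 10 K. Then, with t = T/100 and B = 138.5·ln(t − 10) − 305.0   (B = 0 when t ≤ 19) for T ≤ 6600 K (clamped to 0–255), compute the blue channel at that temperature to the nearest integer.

132

M_in = 10⁶/2200 = 454.55; M_out = 454.55 + (-155) = 299.55.
T_out = 10⁶/299.55 = 3338.4 K → 3340 K; t = 33.4.
B = 138.5·ln(33.4 − 10) − 305.0 = 138.5·ln 23.4 − 305.0 = 138.5·3.1527 − 305.0 = 131.654.
Rounded: 132.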